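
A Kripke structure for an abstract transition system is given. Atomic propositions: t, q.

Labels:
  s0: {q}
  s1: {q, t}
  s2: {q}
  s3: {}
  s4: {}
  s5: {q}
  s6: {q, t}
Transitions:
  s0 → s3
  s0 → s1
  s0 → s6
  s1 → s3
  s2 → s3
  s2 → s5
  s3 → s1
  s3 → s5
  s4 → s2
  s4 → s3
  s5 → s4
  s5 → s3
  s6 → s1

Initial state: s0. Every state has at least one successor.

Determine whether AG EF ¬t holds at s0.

Holds

States satisfying EF ¬t: {s0, s1, s2, s3, s4, s5, s6}.
States satisfying AG EF ¬t: {s0, s1, s2, s3, s4, s5, s6}.
Every state reachable from s0 satisfies EF ¬t.
s0 ∈ Sat(AG EF ¬t).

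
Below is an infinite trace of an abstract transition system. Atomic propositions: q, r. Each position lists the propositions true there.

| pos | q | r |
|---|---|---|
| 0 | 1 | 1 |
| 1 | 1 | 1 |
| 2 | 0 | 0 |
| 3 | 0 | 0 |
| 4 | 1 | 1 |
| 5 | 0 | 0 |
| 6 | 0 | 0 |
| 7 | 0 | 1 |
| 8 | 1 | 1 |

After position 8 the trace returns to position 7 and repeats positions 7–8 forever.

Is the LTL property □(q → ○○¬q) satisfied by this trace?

q → ○○¬q must hold at every position from 0 onward. It fails at position 8, so □(q → ○○¬q) is false.
Positions where q holds: 0, 1, 4, 8.
Check ○○¬q at each: 0→ok, 1→ok, 4→ok, 8→fails.

Does not hold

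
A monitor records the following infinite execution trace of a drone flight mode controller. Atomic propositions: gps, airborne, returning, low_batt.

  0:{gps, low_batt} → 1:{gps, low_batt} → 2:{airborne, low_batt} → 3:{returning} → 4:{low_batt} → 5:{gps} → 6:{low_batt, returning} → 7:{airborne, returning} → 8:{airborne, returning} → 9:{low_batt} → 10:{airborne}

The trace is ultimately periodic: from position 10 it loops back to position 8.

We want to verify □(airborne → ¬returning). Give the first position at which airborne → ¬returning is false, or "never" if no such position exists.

7

Check airborne → ¬returning at each position in order: 0 ✓, 1 ✓, 2 ✓, 3 ✓, 4 ✓, 5 ✓, 6 ✓.
At position 7 the labels are {airborne, returning}, so airborne → ¬returning is false there. This is the first violation.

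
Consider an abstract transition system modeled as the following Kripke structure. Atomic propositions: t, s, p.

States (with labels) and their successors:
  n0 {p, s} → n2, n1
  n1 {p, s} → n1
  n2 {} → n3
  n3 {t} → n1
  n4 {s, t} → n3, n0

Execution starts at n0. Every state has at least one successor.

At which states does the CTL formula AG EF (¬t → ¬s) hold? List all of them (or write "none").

none

States satisfying EF (¬t → ¬s): {n0, n2, n3, n4}.
States satisfying AG EF (¬t → ¬s): ∅.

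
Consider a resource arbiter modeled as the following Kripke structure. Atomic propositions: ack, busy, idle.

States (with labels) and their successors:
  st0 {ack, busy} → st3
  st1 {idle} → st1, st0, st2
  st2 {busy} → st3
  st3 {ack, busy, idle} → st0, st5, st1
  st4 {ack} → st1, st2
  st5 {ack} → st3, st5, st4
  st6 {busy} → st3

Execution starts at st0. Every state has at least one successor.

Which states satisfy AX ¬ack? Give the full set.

{st4}

States satisfying ¬ack: {st1, st2, st6}.
States satisfying AX ¬ack: {st4}.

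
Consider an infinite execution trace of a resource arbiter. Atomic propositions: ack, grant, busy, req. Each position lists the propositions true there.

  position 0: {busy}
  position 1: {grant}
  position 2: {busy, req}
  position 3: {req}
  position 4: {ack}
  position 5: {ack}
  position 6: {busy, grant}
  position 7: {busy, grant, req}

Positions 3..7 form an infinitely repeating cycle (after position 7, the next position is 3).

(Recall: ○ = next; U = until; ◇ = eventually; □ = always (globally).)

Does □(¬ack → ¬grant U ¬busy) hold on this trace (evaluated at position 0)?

Violated

¬ack → ¬grant U ¬busy must hold at every position from 0 onward. It fails at position 6, so □(¬ack → ¬grant U ¬busy) is false.
Positions where ¬ack holds: 0, 1, 2, 3, 6, 7.
Check ¬grant U ¬busy at each: 0→ok, 1→ok, 2→ok, 3→ok, 6→fails, 7→fails.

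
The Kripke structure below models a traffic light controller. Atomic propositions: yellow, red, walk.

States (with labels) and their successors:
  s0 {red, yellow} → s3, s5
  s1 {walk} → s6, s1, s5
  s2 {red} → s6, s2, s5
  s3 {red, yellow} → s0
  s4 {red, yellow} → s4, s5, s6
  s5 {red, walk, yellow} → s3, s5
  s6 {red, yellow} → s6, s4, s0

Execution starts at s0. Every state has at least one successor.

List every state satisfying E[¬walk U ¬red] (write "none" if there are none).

{s1}

States satisfying ¬walk: {s0, s2, s3, s4, s6}.
States satisfying ¬red: {s1}.
States satisfying E[¬walk U ¬red]: {s1}.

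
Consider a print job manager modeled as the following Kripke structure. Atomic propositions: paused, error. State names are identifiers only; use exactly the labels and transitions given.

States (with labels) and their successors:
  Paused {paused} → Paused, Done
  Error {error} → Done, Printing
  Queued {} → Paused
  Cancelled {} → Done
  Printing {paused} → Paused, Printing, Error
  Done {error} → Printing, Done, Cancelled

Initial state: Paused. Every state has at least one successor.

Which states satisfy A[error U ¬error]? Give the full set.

{Paused, Queued, Cancelled, Printing}

States satisfying error: {Error, Done}.
States satisfying ¬error: {Paused, Queued, Cancelled, Printing}.
States satisfying A[error U ¬error]: {Paused, Queued, Cancelled, Printing}.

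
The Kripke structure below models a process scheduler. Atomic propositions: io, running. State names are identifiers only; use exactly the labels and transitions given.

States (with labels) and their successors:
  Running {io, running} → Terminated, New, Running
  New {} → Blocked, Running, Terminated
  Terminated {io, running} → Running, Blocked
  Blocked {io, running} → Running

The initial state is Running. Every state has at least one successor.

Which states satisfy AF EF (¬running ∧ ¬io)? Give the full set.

States satisfying EF (¬running ∧ ¬io): {Running, New, Terminated, Blocked}.
States satisfying AF EF (¬running ∧ ¬io): {Running, New, Terminated, Blocked}.

{Running, New, Terminated, Blocked}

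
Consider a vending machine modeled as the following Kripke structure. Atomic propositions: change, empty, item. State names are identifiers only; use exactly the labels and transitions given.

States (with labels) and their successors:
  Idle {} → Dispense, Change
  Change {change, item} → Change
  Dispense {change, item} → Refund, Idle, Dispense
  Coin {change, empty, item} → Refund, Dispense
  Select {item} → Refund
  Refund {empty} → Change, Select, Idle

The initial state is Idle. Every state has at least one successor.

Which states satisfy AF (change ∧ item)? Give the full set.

{Idle, Change, Dispense, Coin}

States satisfying change ∧ item: {Change, Dispense, Coin}.
States satisfying AF (change ∧ item): {Idle, Change, Dispense, Coin}.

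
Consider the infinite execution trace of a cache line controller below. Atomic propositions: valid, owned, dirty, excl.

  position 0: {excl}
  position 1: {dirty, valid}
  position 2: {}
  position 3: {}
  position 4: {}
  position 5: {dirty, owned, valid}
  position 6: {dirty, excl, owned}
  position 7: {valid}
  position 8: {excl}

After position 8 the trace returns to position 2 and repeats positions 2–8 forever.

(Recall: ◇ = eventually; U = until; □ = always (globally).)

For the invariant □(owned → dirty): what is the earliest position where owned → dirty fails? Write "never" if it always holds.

never

owned → dirty holds at every position 0..8, and those are all the positions the trace ever visits, so the invariant □(owned → dirty) is never violated.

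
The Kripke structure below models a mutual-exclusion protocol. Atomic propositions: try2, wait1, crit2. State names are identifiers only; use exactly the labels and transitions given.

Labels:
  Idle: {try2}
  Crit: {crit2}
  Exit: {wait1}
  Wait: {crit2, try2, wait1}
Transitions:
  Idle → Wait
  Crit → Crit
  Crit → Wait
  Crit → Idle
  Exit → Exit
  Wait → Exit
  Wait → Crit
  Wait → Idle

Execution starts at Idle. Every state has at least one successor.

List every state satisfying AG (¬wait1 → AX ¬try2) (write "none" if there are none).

States satisfying ¬wait1 → AX ¬try2: {Exit, Wait}.
States satisfying AG (¬wait1 → AX ¬try2): {Exit}.

{Exit}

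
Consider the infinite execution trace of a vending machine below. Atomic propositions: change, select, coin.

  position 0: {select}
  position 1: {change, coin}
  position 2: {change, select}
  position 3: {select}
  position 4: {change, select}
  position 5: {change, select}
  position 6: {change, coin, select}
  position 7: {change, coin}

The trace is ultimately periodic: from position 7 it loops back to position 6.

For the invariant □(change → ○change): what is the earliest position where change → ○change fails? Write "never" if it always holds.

Check change → ○change at each position in order: 0 ✓, 1 ✓.
At position 2 the labels are {change, select} and the next position 3 has {select}, so change → ○change is false there. This is the first violation.

2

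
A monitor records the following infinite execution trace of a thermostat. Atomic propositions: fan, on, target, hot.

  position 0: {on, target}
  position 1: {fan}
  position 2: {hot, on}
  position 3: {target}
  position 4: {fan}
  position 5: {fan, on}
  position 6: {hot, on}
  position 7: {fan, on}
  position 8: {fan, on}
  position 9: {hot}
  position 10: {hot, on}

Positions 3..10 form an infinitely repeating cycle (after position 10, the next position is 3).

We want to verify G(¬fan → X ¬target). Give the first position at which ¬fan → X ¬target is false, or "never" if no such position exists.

Check ¬fan → X ¬target at each position in order: 0 ✓, 1 ✓.
At position 2 the labels are {hot, on} and the next position 3 has {target}, so ¬fan → X ¬target is false there. This is the first violation.

2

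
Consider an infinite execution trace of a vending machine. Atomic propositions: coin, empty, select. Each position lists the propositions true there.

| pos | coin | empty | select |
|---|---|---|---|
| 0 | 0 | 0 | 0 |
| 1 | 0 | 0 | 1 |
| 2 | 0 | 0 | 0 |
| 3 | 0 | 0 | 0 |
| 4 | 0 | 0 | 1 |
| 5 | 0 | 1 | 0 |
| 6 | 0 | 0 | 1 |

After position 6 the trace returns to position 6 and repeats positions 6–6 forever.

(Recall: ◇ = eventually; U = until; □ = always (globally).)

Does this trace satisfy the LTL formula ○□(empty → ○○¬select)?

Violated

The position after 0 is 1; □(empty → ○○¬select) is false there.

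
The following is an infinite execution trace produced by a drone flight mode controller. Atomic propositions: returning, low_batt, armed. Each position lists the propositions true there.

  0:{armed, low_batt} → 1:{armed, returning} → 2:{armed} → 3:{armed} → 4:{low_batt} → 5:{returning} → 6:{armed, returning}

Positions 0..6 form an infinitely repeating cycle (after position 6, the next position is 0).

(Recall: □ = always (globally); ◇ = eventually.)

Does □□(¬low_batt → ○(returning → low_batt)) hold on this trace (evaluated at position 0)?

Does not hold

□(¬low_batt → ○(returning → low_batt)) must hold at every position from 0 onward. It fails at position 0, so □□(¬low_batt → ○(returning → low_batt)) is false.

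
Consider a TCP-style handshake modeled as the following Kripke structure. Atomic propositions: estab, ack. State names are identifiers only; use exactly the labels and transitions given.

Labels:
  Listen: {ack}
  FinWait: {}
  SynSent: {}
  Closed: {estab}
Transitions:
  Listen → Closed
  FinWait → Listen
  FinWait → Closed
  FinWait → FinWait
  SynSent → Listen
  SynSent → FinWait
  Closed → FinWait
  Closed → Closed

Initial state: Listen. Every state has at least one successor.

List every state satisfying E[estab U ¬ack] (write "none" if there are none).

{FinWait, SynSent, Closed}

States satisfying estab: {Closed}.
States satisfying ¬ack: {FinWait, SynSent, Closed}.
States satisfying E[estab U ¬ack]: {FinWait, SynSent, Closed}.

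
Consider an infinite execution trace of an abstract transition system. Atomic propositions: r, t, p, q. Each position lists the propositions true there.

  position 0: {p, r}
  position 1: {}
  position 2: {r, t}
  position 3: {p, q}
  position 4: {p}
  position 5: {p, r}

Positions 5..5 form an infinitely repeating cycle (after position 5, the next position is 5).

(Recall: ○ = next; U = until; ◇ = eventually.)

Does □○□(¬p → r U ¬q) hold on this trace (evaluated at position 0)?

○□(¬p → r U ¬q) holds at every position 0..5, and those are all positions ever visited, so □○□(¬p → r U ¬q) holds.

Holds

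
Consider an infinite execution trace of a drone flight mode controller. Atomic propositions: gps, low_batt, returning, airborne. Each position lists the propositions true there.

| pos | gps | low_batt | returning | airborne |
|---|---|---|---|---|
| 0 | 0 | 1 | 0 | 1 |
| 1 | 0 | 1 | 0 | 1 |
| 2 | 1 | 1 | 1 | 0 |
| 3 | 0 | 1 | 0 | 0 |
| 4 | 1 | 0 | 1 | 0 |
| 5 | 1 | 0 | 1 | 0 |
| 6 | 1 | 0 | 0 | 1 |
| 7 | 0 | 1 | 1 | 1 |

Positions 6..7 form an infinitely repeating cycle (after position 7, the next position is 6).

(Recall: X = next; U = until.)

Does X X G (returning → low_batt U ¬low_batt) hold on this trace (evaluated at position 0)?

The position after 0 is 1; X G (returning → low_batt U ¬low_batt) is true there.

Yes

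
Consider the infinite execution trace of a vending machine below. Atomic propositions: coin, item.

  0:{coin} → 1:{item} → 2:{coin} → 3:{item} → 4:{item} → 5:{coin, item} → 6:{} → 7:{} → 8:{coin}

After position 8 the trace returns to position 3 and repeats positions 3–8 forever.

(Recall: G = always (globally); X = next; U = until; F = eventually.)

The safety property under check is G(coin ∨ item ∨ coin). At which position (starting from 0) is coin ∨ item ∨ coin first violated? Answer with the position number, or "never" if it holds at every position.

6

Check coin ∨ item ∨ coin at each position in order: 0 ✓, 1 ✓, 2 ✓, 3 ✓, 4 ✓, 5 ✓.
At position 6 the labels are {}, so coin ∨ item ∨ coin is false there. This is the first violation.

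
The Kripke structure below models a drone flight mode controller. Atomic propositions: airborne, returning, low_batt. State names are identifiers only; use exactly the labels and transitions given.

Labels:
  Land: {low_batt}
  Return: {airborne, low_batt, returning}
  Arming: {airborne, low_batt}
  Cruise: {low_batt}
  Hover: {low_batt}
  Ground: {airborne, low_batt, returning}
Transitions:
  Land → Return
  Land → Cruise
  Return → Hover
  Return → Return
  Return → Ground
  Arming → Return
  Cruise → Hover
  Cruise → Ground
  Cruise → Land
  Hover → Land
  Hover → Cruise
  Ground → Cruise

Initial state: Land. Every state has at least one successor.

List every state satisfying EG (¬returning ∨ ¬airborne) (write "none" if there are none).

{Land, Cruise, Hover}

States satisfying ¬returning ∨ ¬airborne: {Land, Arming, Cruise, Hover}.
States satisfying EG (¬returning ∨ ¬airborne): {Land, Cruise, Hover}.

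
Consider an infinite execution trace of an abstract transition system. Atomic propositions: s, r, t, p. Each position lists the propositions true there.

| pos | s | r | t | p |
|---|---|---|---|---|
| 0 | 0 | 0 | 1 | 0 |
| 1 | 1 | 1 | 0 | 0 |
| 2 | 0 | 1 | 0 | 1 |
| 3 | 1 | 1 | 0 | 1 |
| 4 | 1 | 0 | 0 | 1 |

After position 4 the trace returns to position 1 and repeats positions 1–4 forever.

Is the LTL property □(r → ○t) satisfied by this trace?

Violated

r → ○t must hold at every position from 0 onward. It fails at position 1, so □(r → ○t) is false.
Positions where r holds: 1, 2, 3.
Check ○t at each: 1→fails, 2→fails, 3→fails.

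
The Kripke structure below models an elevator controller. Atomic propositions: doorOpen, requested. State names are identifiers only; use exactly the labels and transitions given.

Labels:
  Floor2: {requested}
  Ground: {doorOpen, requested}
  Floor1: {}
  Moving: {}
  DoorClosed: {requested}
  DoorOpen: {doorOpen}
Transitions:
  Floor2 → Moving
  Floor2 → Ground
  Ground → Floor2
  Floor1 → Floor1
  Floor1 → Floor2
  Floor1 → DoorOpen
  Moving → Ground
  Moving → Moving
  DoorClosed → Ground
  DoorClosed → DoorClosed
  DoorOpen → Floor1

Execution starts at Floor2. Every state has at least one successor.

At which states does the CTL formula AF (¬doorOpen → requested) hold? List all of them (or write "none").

States satisfying ¬doorOpen → requested: {Floor2, Ground, DoorClosed, DoorOpen}.
States satisfying AF (¬doorOpen → requested): {Floor2, Ground, DoorClosed, DoorOpen}.

{Floor2, Ground, DoorClosed, DoorOpen}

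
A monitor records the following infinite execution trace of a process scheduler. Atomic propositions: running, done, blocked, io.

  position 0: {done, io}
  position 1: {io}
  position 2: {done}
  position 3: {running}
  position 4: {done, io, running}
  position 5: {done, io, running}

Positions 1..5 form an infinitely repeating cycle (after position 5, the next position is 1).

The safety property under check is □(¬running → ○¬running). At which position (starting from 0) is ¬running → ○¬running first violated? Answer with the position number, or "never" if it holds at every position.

2

Check ¬running → ○¬running at each position in order: 0 ✓, 1 ✓.
At position 2 the labels are {done} and the next position 3 has {running}, so ¬running → ○¬running is false there. This is the first violation.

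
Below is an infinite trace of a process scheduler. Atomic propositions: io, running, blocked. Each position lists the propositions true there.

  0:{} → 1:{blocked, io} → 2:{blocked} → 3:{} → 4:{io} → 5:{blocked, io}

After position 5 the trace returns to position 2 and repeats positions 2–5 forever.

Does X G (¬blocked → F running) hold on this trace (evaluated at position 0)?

The position after 0 is 1; G (¬blocked → F running) is false there.

Does not hold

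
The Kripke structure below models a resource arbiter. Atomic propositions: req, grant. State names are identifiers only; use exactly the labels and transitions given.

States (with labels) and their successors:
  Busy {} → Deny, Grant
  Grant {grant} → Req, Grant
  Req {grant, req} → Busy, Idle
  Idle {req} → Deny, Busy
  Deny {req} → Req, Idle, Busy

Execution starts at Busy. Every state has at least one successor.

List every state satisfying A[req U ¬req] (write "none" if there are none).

States satisfying req: {Req, Idle, Deny}.
States satisfying ¬req: {Busy, Grant}.
States satisfying A[req U ¬req]: {Busy, Grant}.

{Busy, Grant}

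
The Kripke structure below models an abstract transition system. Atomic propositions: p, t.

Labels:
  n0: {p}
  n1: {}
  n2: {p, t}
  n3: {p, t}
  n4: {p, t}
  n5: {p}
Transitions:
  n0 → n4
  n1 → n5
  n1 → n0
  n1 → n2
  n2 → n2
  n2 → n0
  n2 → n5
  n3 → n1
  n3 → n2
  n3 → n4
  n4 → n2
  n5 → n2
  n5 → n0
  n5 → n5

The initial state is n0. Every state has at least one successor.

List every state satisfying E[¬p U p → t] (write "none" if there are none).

States satisfying ¬p: {n1}.
States satisfying p → t: {n1, n2, n3, n4}.
States satisfying E[¬p U p → t]: {n1, n2, n3, n4}.

{n1, n2, n3, n4}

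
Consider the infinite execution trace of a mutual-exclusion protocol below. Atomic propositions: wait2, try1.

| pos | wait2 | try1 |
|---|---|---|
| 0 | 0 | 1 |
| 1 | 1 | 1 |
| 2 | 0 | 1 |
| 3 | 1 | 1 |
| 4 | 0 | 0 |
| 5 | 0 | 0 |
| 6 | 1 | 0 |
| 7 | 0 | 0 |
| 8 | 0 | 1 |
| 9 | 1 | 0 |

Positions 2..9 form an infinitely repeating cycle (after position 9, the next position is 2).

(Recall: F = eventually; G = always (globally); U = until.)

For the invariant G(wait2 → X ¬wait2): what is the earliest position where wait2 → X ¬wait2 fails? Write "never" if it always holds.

never

wait2 → X ¬wait2 holds at every position 0..9, and those are all the positions the trace ever visits, so the invariant G(wait2 → X ¬wait2) is never violated.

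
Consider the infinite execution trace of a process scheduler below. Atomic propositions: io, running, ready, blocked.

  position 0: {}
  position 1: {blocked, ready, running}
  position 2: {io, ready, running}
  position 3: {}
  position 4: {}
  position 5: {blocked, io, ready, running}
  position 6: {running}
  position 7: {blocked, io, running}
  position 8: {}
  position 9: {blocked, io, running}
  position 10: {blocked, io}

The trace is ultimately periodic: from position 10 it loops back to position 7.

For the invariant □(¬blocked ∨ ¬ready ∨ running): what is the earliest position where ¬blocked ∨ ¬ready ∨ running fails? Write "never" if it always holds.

¬blocked ∨ ¬ready ∨ running holds at every position 0..10, and those are all the positions the trace ever visits, so the invariant □(¬blocked ∨ ¬ready ∨ running) is never violated.

never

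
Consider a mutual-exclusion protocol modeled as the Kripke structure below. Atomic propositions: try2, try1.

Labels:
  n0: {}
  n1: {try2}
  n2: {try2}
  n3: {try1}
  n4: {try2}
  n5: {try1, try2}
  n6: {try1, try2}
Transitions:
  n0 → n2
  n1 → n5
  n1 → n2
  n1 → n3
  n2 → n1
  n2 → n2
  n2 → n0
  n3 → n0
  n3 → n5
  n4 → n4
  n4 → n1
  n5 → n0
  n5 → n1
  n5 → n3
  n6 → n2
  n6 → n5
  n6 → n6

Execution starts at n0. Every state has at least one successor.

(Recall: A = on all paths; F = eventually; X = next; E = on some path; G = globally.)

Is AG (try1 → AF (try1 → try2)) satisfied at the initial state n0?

Holds

States satisfying try1 → AF (try1 → try2): {n0, n1, n2, n3, n4, n5, n6}.
States satisfying AG (try1 → AF (try1 → try2)): {n0, n1, n2, n3, n4, n5, n6}.
Every state reachable from n0 satisfies try1 → AF (try1 → try2).
n0 ∈ Sat(AG (try1 → AF (try1 → try2))).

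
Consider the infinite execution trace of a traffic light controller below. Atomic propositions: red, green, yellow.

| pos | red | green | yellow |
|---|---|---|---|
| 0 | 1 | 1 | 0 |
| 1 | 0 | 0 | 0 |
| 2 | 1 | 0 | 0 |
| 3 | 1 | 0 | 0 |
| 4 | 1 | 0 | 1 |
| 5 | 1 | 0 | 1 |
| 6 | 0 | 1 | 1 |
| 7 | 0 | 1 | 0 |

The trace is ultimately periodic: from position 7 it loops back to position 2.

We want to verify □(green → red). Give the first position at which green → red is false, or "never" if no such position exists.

Check green → red at each position in order: 0 ✓, 1 ✓, 2 ✓, 3 ✓, 4 ✓, 5 ✓.
At position 6 the labels are {green, yellow}, so green → red is false there. This is the first violation.

6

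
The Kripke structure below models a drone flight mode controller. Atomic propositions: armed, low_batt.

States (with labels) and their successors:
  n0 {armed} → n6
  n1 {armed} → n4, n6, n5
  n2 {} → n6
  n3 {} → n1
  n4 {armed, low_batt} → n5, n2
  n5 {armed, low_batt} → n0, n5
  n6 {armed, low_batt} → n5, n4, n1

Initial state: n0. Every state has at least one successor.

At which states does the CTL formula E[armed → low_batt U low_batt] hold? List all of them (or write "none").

States satisfying armed → low_batt: {n2, n3, n4, n5, n6}.
States satisfying low_batt: {n4, n5, n6}.
States satisfying E[armed → low_batt U low_batt]: {n2, n4, n5, n6}.

{n2, n4, n5, n6}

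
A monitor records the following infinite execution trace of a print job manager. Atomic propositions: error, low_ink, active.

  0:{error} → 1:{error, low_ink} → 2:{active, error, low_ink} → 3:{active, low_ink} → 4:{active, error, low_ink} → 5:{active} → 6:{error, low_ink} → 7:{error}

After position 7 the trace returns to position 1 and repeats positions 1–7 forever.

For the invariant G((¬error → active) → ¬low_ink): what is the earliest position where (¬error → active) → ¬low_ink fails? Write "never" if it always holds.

Check (¬error → active) → ¬low_ink at each position in order: 0 ✓.
At position 1 the labels are {error, low_ink}, so (¬error → active) → ¬low_ink is false there. This is the first violation.

1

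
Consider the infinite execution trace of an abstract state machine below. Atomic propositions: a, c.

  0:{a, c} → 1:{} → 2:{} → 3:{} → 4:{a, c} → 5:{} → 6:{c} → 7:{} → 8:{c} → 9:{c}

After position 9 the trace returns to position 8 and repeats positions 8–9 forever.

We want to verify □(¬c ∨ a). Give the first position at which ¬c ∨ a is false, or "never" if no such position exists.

6

Check ¬c ∨ a at each position in order: 0 ✓, 1 ✓, 2 ✓, 3 ✓, 4 ✓, 5 ✓.
At position 6 the labels are {c}, so ¬c ∨ a is false there. This is the first violation.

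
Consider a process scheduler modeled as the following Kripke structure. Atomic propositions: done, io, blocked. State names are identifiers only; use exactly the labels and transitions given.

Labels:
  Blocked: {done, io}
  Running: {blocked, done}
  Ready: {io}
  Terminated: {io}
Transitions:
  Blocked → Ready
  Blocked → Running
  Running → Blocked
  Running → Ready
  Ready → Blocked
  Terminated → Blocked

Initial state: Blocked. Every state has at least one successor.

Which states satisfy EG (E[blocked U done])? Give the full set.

States satisfying E[blocked U done]: {Blocked, Running}.
States satisfying EG (E[blocked U done]): {Blocked, Running}.

{Blocked, Running}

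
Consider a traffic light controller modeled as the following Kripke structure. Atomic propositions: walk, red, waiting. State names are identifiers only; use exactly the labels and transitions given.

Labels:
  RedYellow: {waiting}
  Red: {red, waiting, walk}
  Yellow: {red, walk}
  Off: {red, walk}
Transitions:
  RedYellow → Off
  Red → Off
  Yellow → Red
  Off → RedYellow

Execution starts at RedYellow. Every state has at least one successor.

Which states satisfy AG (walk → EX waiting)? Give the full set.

States satisfying walk → EX waiting: {RedYellow, Yellow, Off}.
States satisfying AG (walk → EX waiting): {RedYellow, Off}.

{RedYellow, Off}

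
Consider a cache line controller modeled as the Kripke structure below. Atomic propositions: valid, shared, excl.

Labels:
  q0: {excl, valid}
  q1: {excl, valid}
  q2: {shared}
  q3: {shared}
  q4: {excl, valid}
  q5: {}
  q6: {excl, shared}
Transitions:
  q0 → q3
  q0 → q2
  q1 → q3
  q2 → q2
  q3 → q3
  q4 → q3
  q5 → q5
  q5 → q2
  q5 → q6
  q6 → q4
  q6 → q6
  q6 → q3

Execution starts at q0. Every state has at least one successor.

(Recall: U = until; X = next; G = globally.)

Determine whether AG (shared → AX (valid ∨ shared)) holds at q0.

Yes

States satisfying shared → AX (valid ∨ shared): {q0, q1, q2, q3, q4, q5, q6}.
States satisfying AG (shared → AX (valid ∨ shared)): {q0, q1, q2, q3, q4, q5, q6}.
Every state reachable from q0 satisfies shared → AX (valid ∨ shared).
q0 ∈ Sat(AG (shared → AX (valid ∨ shared))).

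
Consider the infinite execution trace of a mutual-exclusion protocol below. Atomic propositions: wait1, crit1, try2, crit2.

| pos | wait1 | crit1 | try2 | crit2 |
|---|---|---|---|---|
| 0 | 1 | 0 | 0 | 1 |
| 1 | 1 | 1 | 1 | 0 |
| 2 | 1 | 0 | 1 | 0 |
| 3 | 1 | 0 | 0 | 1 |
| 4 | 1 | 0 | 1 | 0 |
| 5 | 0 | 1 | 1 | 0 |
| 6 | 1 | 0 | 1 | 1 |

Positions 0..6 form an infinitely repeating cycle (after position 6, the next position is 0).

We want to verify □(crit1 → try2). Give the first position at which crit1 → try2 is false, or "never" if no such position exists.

crit1 → try2 holds at every position 0..6, and those are all the positions the trace ever visits, so the invariant □(crit1 → try2) is never violated.

never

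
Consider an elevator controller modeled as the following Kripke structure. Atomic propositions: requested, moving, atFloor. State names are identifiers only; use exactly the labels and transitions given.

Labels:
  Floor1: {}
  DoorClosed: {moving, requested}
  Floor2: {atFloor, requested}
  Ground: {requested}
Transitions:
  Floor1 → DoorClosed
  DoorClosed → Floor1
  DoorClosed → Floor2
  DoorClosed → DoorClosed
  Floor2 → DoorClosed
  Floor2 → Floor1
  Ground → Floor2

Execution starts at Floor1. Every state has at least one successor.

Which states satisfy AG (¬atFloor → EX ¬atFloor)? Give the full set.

{Floor1, DoorClosed, Floor2}

States satisfying ¬atFloor → EX ¬atFloor: {Floor1, DoorClosed, Floor2}.
States satisfying AG (¬atFloor → EX ¬atFloor): {Floor1, DoorClosed, Floor2}.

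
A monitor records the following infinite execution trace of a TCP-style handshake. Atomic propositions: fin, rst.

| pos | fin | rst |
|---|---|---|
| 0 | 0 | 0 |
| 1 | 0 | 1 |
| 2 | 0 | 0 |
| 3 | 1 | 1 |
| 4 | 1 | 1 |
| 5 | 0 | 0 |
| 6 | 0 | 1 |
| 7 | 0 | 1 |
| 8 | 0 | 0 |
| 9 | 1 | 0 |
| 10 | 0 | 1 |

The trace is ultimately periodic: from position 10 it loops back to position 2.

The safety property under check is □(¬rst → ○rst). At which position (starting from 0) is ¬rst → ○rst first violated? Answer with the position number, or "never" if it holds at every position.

8

Check ¬rst → ○rst at each position in order: 0 ✓, 1 ✓, 2 ✓, 3 ✓, 4 ✓, 5 ✓, 6 ✓, 7 ✓.
At position 8 the labels are {} and the next position 9 has {fin}, so ¬rst → ○rst is false there. This is the first violation.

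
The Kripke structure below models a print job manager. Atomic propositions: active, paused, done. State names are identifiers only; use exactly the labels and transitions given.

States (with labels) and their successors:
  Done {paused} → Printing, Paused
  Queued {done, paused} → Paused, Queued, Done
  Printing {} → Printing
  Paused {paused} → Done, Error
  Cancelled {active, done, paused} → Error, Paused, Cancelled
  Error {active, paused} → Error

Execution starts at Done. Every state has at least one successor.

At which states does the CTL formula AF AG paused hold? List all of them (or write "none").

{Error}

States satisfying AG paused: {Error}.
States satisfying AF AG paused: {Error}.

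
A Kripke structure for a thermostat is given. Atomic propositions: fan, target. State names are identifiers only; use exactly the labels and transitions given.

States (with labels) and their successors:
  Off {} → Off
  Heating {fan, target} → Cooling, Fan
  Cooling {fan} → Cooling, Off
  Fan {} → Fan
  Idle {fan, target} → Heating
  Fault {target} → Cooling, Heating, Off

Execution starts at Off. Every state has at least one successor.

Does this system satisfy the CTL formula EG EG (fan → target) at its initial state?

Holds

States satisfying EG (fan → target): {Off, Heating, Fan, Idle, Fault}.
States satisfying EG EG (fan → target): {Off, Heating, Fan, Idle, Fault}.
Off ∈ Sat(EG EG (fan → target)).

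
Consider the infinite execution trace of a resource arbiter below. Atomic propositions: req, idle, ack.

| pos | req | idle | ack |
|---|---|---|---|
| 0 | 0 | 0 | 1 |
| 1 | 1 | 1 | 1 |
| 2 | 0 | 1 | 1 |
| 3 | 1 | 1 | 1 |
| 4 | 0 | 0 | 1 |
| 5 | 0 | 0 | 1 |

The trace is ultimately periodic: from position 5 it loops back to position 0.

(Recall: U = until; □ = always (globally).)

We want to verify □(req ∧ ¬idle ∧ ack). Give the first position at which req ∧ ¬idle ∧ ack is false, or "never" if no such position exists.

0

At position 0 the labels are {ack}, so req ∧ ¬idle ∧ ack is false there. This is the first violation.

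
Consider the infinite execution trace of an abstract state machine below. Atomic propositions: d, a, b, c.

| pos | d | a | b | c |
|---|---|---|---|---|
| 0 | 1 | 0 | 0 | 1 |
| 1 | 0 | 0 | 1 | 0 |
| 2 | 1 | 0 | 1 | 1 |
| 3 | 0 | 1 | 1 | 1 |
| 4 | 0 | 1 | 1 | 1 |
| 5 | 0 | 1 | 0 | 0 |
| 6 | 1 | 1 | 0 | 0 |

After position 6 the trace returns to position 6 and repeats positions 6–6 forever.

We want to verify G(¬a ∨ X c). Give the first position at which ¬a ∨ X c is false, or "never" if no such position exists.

Check ¬a ∨ X c at each position in order: 0 ✓, 1 ✓, 2 ✓, 3 ✓.
At position 4 the labels are {a, b, c} and the next position 5 has {a}, so ¬a ∨ X c is false there. This is the first violation.

4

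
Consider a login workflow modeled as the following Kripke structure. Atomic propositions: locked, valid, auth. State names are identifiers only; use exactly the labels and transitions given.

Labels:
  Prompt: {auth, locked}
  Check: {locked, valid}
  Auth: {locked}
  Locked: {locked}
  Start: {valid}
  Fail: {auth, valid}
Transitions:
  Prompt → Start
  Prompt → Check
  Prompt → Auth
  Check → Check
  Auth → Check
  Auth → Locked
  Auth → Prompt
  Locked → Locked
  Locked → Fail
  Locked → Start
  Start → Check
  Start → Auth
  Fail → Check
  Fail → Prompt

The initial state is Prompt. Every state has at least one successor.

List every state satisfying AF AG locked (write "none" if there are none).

States satisfying AG locked: {Check}.
States satisfying AF AG locked: {Check}.

{Check}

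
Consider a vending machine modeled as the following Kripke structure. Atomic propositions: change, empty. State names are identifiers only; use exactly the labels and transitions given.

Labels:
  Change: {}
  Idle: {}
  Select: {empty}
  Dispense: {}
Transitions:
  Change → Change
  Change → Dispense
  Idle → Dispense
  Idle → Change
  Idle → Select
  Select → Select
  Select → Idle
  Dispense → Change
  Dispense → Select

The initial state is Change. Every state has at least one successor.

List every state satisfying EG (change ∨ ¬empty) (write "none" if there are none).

{Change, Idle, Dispense}

States satisfying change ∨ ¬empty: {Change, Idle, Dispense}.
States satisfying EG (change ∨ ¬empty): {Change, Idle, Dispense}.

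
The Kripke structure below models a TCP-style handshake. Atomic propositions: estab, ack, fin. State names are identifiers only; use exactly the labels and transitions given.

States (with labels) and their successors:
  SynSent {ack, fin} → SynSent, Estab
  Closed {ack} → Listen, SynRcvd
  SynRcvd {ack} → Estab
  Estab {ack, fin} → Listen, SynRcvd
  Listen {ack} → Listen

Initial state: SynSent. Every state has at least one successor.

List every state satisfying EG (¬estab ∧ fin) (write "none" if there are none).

{SynSent}

States satisfying ¬estab ∧ fin: {SynSent, Estab}.
States satisfying EG (¬estab ∧ fin): {SynSent}.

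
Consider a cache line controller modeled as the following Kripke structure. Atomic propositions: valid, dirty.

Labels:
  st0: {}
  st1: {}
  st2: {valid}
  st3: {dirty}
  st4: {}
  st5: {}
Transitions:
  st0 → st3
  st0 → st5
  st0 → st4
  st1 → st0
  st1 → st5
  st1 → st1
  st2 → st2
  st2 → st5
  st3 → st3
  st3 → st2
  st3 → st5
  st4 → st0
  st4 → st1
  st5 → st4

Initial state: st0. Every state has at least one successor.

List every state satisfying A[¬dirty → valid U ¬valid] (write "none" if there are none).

{st0, st1, st3, st4, st5}

States satisfying ¬dirty → valid: {st2, st3}.
States satisfying ¬valid: {st0, st1, st3, st4, st5}.
States satisfying A[¬dirty → valid U ¬valid]: {st0, st1, st3, st4, st5}.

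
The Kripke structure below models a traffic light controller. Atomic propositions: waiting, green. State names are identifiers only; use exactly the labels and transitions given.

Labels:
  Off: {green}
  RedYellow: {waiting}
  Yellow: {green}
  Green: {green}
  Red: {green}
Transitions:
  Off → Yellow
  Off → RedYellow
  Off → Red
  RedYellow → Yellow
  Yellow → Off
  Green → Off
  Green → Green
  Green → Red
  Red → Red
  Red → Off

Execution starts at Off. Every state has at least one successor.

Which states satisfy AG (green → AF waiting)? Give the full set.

States satisfying green → AF waiting: {RedYellow}.
States satisfying AG (green → AF waiting): ∅.

none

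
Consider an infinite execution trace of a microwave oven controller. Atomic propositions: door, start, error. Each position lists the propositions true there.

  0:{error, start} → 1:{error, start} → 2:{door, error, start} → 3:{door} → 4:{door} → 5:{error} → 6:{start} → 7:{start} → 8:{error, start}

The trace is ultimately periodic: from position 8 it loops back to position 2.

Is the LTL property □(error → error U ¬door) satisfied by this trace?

error → error U ¬door must hold at every position from 0 onward. It fails at position 2, so □(error → error U ¬door) is false.
Positions where error holds: 0, 1, 2, 5, 8.
Check error U ¬door at each: 0→ok, 1→ok, 2→fails, 5→ok, 8→ok.

No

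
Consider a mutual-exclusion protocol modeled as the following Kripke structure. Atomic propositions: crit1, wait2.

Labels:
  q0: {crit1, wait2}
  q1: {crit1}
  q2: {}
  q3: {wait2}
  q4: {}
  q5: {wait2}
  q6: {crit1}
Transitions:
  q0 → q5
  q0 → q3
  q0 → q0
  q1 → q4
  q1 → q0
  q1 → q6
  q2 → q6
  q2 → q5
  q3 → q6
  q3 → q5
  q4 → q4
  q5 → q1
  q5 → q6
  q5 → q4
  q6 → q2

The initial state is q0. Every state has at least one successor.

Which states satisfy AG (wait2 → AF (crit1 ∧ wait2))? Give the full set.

States satisfying wait2 → AF (crit1 ∧ wait2): {q0, q1, q2, q4, q6}.
States satisfying AG (wait2 → AF (crit1 ∧ wait2)): {q4}.

{q4}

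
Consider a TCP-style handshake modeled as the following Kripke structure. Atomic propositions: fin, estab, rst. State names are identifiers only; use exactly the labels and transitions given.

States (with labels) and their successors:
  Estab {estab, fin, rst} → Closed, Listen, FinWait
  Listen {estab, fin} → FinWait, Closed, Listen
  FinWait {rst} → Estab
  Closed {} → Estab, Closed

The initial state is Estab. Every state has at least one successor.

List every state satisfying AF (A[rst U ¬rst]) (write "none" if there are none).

States satisfying A[rst U ¬rst]: {Listen, Closed}.
States satisfying AF (A[rst U ¬rst]): {Listen, Closed}.

{Listen, Closed}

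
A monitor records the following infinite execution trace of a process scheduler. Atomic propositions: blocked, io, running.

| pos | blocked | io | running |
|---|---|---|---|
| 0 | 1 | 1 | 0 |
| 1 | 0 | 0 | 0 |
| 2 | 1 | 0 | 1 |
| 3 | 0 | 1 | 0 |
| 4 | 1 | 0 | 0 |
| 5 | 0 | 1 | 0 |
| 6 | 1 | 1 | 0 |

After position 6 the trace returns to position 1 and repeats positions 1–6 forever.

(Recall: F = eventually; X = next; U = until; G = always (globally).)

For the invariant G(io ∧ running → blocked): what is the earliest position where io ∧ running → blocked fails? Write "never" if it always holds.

io ∧ running → blocked holds at every position 0..6, and those are all the positions the trace ever visits, so the invariant G(io ∧ running → blocked) is never violated.

never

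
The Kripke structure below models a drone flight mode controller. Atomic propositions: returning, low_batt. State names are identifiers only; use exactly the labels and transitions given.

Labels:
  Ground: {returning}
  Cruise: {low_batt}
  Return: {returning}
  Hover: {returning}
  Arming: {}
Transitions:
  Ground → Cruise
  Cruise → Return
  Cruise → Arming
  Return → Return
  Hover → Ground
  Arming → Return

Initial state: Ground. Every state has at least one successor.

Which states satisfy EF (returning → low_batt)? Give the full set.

{Ground, Cruise, Hover, Arming}

States satisfying returning → low_batt: {Cruise, Arming}.
States satisfying EF (returning → low_batt): {Ground, Cruise, Hover, Arming}.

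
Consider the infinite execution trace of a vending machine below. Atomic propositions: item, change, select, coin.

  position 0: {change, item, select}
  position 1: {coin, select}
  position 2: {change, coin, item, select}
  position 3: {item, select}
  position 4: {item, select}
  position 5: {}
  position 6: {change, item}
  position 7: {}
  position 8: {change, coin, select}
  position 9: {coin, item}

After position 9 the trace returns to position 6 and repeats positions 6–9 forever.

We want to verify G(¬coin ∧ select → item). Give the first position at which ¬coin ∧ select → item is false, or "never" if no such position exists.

¬coin ∧ select → item holds at every position 0..9, and those are all the positions the trace ever visits, so the invariant G(¬coin ∧ select → item) is never violated.

never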